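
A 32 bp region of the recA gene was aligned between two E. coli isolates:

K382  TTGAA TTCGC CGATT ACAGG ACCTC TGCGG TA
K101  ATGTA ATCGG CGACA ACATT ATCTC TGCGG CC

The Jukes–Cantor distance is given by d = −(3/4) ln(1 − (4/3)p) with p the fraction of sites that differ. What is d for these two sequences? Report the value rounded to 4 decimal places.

0.4598

Differing sites — 1:T/A; 4:A/T; 6:T/A; 10:C/G; 14:T/C; 15:T/A; 19:G/T; 20:G/T; 22:C/T; 31:T/C; 32:A/C.
p = 11/32 = 0.343750.
d = −0.75 · ln(1 − (4/3)·0.343750) = −0.75 · ln(0.541667) = −0.75 · (-0.613104) = 0.4598.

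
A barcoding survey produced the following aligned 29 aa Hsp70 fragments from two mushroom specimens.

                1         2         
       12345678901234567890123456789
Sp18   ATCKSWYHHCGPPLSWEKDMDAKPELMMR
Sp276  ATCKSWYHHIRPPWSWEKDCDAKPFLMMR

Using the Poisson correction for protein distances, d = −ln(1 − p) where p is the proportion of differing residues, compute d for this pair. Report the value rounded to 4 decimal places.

0.1892

Mismatches occur at site 10 (C/I), site 11 (G/R), site 14 (L/W), site 20 (M/C), site 25 (E/F).
p = 5/29 = 0.172414.
d = −ln(1 − 0.172414) = −ln(0.827586) = 0.1892.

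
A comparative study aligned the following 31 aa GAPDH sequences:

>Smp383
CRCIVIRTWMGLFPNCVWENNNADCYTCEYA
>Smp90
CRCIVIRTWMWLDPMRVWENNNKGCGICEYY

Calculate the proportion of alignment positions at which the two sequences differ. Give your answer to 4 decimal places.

Mismatches occur at site 11 (G/W), site 13 (F/D), site 15 (N/M), site 16 (C/R), site 23 (A/K), site 24 (D/G), site 26 (Y/G), site 27 (T/I), site 31 (A/Y).
There are 9 differences over 31 sites, so p = 9/31 = 0.2903.

0.2903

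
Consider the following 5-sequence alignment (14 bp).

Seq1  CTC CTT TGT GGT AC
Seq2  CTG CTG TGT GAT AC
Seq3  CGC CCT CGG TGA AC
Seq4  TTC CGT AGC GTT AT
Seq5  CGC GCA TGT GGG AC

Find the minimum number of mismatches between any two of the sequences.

3

Pairwise Hamming distances:
  Seq1 vs Seq2: 3
  Seq1 vs Seq3: 6
  Seq1 vs Seq4: 6
  Seq1 vs Seq5: 5
  Seq2 vs Seq3: 9
  Seq2 vs Seq4: 8
  Seq2 vs Seq5: 7
  Seq3 vs Seq4: 9
  Seq3 vs Seq5: 6
  Seq4 vs Seq5: 10
The smallest is 3, between Seq1 and Seq2.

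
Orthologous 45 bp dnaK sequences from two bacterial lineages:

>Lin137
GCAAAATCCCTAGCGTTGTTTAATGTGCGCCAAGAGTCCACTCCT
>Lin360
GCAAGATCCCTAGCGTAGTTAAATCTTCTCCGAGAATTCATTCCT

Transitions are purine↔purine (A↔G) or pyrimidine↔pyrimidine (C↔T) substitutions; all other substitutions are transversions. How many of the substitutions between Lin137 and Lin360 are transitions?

Differing sites — 5:A/G (Ti); 17:T/A (Tv); 21:T/A (Tv); 25:G/C (Tv); 27:G/T (Tv); 29:G/T (Tv); 32:A/G (Ti); 36:G/A (Ti); 38:C/T (Ti); 41:C/T (Ti).
Of the 10 differences, 5 transitions and 5 transversions, so the answer is 5.

5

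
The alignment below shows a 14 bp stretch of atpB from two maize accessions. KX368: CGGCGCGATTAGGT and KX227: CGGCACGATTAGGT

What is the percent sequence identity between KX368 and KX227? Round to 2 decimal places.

A single mismatch occurs at site 5 (G↔A).
13 of the 14 sites match, so the percent identity is 13/14 × 100 = 92.86%.

92.86%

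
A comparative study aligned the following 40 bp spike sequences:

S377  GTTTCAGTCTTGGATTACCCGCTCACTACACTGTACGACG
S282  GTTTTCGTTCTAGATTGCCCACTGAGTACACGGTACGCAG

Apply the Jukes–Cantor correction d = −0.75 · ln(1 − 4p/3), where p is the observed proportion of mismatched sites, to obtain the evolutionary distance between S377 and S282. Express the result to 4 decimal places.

The sequences differ at positions 5 (C/T), 6 (A/C), 9 (C/T), 10 (T/C), 12 (G/A), 17 (A/G), 21 (G/A), 24 (C/G), 26 (C/G), 32 (T/G), 38 (A/C), 39 (C/A).
p = 12/40 = 0.300000.
d = −0.75 · ln(1 − (4/3)·0.300000) = −0.75 · ln(0.600000) = −0.75 · (-0.510826) = 0.3831.

0.3831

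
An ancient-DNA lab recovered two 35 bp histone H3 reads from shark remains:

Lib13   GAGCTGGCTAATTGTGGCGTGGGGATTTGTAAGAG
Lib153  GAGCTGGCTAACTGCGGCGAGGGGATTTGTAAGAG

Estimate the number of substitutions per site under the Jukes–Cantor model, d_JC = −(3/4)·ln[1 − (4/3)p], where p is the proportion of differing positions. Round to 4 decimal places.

Mismatches occur at site 12 (T→C), site 15 (T→C), site 20 (T→A).
p = 3/35 = 0.085714.
d = −0.75 · ln(1 − (4/3)·0.085714) = −0.75 · ln(0.885715) = −0.75 · (-0.121360) = 0.0910.

0.0910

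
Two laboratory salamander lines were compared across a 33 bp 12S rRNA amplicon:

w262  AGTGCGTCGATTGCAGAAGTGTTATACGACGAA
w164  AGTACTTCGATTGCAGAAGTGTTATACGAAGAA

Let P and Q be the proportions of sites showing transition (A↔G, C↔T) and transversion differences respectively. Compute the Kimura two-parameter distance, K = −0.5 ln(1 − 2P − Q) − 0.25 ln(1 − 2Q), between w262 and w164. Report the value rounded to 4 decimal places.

0.0969

The sequences differ at positions 4 (G/A, transition), 6 (G/T, transversion), 30 (C/A, transversion).
Of the 3 differences, 1 transition and 2 transversions over 33 sites: P = 1/33 = 0.030303, Q = 2/33 = 0.060606.
d = −0.5·ln(0.878788) − 0.25·ln(0.878788) = −0.5·(-0.129212) − 0.25·(-0.129212) = 0.0969.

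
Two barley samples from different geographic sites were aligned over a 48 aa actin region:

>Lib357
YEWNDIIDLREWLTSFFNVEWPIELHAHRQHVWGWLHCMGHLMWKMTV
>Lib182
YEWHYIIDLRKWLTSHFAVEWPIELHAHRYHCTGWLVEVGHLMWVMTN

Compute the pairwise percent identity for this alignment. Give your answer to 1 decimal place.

72.9%

Differing sites — 4:N/H; 5:D/Y; 11:E/K; 16:F/H; 18:N/A; 30:Q/Y; 32:V/C; 33:W/T; 37:H/V; 38:C/E; 39:M/V; 45:K/V; 48:V/N.
35 of the 48 sites match, so the percent identity is 35/48 × 100 = 72.9%.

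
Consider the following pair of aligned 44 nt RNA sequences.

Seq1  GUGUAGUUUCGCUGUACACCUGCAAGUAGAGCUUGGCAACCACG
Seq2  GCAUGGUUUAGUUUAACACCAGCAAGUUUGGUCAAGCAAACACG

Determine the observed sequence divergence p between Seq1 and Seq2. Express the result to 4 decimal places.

0.3636

The sequences differ at positions 2 (U/C), 3 (G/A), 5 (A/G), 10 (C/A), 12 (C/U), 14 (G/U), 15 (U/A), 21 (U/A), 28 (A/U), 29 (G/U), 30 (A/G), 32 (C/U), 33 (U/C), 34 (U/A), 35 (G/A), 40 (C/A).
There are 16 differences over 44 sites, so p = 16/44 = 0.3636.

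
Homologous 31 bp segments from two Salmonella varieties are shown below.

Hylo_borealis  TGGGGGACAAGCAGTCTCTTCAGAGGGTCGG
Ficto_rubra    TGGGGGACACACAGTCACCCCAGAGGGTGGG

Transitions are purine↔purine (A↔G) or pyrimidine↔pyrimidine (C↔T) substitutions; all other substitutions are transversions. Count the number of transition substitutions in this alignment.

The sequences differ at positions 10 (A/C, transversion), 11 (G/A, transition), 17 (T/A, transversion), 19 (T/C, transition), 20 (T/C, transition), 29 (C/G, transversion).
Of the 6 differences, 3 transitions and 3 transversions, so the answer is 3.

3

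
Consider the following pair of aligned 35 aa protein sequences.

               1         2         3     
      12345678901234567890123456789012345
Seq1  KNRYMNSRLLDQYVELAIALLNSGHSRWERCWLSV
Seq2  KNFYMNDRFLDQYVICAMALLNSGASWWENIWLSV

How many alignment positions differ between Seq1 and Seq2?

The sequences differ at positions 3 (R/F), 7 (S/D), 9 (L/F), 15 (E/I), 16 (L/C), 18 (I/M), 25 (H/A), 27 (R/W), 30 (R/N), 31 (C/I).
That gives 10 mismatches out of 35 aligned sites, so the Hamming distance is 10.

10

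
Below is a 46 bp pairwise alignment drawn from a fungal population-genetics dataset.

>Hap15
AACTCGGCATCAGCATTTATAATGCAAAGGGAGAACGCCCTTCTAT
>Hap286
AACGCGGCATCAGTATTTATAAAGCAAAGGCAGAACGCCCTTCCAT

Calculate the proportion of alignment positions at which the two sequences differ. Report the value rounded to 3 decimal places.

0.109

Differing sites — 4:T/G; 14:C/T; 23:T/A; 31:G/C; 44:T/C.
There are 5 differences over 46 sites, so p = 5/46 = 0.109.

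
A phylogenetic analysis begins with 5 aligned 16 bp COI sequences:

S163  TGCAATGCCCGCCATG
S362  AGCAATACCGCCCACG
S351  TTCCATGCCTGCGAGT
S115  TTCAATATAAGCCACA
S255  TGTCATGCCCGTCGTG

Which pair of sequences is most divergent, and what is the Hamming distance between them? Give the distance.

Pairwise Hamming distances:
  S163 vs S362: 5
  S163 vs S351: 6
  S163 vs S115: 7
  S163 vs S255: 4
  S362 vs S351: 9
  S362 vs S115: 7
  S362 vs S255: 9
  S351 vs S115: 8
  S351 vs S255: 8
  S115 vs S255: 11
The largest is 11, between S115 and S255.

11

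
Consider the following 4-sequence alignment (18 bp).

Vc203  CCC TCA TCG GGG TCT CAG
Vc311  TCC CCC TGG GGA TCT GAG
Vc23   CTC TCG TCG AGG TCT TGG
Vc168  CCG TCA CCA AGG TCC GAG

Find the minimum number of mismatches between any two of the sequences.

5

Pairwise Hamming distances:
  Vc203 vs Vc311: 6
  Vc203 vs Vc23: 5
  Vc203 vs Vc168: 6
  Vc311 vs Vc23: 9
  Vc311 vs Vc168: 10
  Vc23 vs Vc168: 8
The smallest is 5, between Vc203 and Vc23.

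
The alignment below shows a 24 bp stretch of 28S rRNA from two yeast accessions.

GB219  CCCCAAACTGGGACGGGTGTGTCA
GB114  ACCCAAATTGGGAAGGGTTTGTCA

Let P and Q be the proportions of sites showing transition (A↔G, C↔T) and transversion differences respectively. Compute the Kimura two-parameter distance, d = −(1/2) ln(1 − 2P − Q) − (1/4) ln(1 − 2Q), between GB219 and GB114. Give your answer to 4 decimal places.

0.1887

Mismatches occur at site 1 (C→A, transversion), site 8 (C→T, transition), site 14 (C→A, transversion), site 19 (G→T, transversion).
Of the 4 differences, 1 transition and 3 transversions over 24 sites: P = 1/24 = 0.041667, Q = 3/24 = 0.125000.
d = −0.5·ln(0.791666) − 0.25·ln(0.750000) = −0.5·(-0.233616) − 0.25·(-0.287682) = 0.1887.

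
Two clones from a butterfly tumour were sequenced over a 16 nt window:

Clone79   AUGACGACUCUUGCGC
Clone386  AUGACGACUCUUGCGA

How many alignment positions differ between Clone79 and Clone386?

The sequences differ at position 16 (C/A).
That gives 1 mismatch out of 16 aligned sites, so the Hamming distance is 1.

1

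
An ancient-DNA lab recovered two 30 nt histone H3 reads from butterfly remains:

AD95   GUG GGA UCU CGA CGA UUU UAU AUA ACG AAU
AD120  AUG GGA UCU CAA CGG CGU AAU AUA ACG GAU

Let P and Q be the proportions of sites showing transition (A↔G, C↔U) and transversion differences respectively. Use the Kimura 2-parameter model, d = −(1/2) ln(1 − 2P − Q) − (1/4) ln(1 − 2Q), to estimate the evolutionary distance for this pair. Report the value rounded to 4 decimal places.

0.2912

The sequences differ at positions 1 (G/A, transition), 11 (G/A, transition), 15 (A/G, transition), 16 (U/C, transition), 17 (U/G, transversion), 19 (U/A, transversion), 28 (A/G, transition).
Of the 7 differences, 5 transitions and 2 transversions over 30 sites: P = 5/30 = 0.166667, Q = 2/30 = 0.066667.
d = −0.5·ln(0.599999) − 0.25·ln(0.866666) = −0.5·(-0.510827) − 0.25·(-0.143102) = 0.2912.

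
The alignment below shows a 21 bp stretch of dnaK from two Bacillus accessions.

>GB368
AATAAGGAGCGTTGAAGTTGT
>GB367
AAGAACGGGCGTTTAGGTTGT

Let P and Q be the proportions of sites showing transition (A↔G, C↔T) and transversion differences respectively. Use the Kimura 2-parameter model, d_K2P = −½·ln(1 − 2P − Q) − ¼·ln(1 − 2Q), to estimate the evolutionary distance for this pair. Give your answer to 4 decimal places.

Mismatches occur at site 3 (T↔G, transversion), site 6 (G↔C, transversion), site 8 (A↔G, transition), site 14 (G↔T, transversion), site 16 (A↔G, transition).
Of the 5 differences, 2 transitions and 3 transversions over 21 sites: P = 2/21 = 0.095238, Q = 3/21 = 0.142857.
d = −0.5·ln(0.666667) − 0.25·ln(0.714286) = −0.5·(-0.405465) − 0.25·(-0.336472) = 0.2869.

0.2869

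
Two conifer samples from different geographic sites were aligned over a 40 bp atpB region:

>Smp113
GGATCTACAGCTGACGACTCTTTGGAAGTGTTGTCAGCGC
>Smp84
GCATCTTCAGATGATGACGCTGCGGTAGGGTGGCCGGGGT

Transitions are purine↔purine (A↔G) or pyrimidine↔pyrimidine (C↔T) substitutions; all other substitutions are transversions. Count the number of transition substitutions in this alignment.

The sequences differ at positions 2 (G/C, transversion), 7 (A/T, transversion), 11 (C/A, transversion), 15 (C/T, transition), 19 (T/G, transversion), 22 (T/G, transversion), 23 (T/C, transition), 26 (A/T, transversion), 29 (T/G, transversion), 32 (T/G, transversion), 34 (T/C, transition), 36 (A/G, transition), 38 (C/G, transversion), 40 (C/T, transition).
Of the 14 differences, 5 transitions and 9 transversions, so the answer is 5.

5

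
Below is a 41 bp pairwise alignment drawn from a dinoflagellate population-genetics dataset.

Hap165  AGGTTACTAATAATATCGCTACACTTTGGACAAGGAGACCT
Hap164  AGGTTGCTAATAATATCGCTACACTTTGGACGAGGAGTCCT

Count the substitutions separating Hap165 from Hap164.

3

Mismatches occur at site 6 (A↔G), site 32 (A↔G), site 38 (A↔T).
That gives 3 mismatches out of 41 aligned sites, so the Hamming distance is 3.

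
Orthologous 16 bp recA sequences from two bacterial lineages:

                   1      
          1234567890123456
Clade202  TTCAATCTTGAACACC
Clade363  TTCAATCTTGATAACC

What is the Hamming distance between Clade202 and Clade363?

The sequences differ at positions 12 (A/T), 13 (C/A).
That gives 2 mismatches out of 16 aligned sites, so the Hamming distance is 2.

2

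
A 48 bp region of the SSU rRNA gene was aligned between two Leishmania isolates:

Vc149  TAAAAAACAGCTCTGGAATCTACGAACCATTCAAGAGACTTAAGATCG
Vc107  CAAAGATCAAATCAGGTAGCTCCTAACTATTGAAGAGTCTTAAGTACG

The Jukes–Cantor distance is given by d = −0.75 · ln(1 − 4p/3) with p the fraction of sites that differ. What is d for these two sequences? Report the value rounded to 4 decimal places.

Mismatches occur at site 1 (T→C), site 5 (A→G), site 7 (A→T), site 10 (G→A), site 11 (C→A), site 14 (T→A), site 17 (A→T), site 19 (T→G), site 22 (A→C), site 24 (G→T), site 28 (C→T), site 32 (C→G), site 38 (A→T), site 45 (A→T), site 46 (T→A).
p = 15/48 = 0.312500.
d = −0.75 · ln(1 − (4/3)·0.312500) = −0.75 · ln(0.583333) = −0.75 · (-0.538997) = 0.4042.

0.4042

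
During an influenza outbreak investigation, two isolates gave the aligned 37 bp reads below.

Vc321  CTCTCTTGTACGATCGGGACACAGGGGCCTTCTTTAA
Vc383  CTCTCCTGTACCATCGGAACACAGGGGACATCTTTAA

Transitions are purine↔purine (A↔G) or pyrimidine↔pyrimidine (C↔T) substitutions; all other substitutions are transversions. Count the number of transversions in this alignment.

3

Mismatches occur at site 6 (T/C, transition), site 12 (G/C, transversion), site 18 (G/A, transition), site 28 (C/A, transversion), site 30 (T/A, transversion).
Of the 5 differences, 2 transitions and 3 transversions, so the answer is 3.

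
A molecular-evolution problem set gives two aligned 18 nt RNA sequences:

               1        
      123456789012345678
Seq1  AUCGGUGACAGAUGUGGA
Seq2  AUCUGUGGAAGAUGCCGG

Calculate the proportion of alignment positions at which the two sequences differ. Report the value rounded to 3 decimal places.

The sequences differ at positions 4 (G/U), 8 (A/G), 9 (C/A), 15 (U/C), 16 (G/C), 18 (A/G).
There are 6 differences over 18 sites, so p = 6/18 = 0.333.

0.333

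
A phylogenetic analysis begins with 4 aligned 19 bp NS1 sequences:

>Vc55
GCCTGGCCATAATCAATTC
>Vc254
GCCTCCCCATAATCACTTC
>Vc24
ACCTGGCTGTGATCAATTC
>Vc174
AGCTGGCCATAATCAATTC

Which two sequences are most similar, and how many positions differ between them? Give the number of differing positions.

2

Pairwise Hamming distances:
  Vc55 vs Vc254: 3
  Vc55 vs Vc24: 4
  Vc55 vs Vc174: 2
  Vc254 vs Vc24: 7
  Vc254 vs Vc174: 5
  Vc24 vs Vc174: 4
The smallest is 2, between Vc55 and Vc174.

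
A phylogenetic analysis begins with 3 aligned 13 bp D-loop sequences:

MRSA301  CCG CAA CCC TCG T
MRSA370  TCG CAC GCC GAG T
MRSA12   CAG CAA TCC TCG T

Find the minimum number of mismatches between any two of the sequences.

2

Pairwise Hamming distances:
  MRSA301 vs MRSA370: 5
  MRSA301 vs MRSA12: 2
  MRSA370 vs MRSA12: 6
The smallest is 2, between MRSA301 and MRSA12.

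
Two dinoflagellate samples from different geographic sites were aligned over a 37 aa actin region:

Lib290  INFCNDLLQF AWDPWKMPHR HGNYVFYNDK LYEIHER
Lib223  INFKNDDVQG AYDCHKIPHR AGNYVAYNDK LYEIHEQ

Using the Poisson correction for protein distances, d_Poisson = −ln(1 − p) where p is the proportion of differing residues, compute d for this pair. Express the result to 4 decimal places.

The sequences differ at positions 4 (C/K), 7 (L/D), 8 (L/V), 10 (F/G), 12 (W/Y), 14 (P/C), 15 (W/H), 17 (M/I), 21 (H/A), 26 (F/A), 37 (R/Q).
p = 11/37 = 0.297297.
d = −ln(1 − 0.297297) = −ln(0.702703) = 0.3528.

0.3528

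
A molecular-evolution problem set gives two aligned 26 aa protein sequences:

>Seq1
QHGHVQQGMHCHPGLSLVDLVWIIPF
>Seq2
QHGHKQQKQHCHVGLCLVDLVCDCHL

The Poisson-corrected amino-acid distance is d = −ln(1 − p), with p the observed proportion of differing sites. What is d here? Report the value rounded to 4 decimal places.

0.4855

Mismatches occur at site 5 (V→K), site 8 (G→K), site 9 (M→Q), site 13 (P→V), site 16 (S→C), site 22 (W→C), site 23 (I→D), site 24 (I→C), site 25 (P→H), site 26 (F→L).
p = 10/26 = 0.384615.
d = −ln(1 − 0.384615) = −ln(0.615385) = 0.4855.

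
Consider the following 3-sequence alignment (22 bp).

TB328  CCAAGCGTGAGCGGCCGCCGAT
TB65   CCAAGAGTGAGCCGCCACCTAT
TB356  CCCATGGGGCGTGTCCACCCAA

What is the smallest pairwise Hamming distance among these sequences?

4

Pairwise Hamming distances:
  TB328 vs TB65: 4
  TB328 vs TB356: 10
  TB65 vs TB356: 10
The smallest is 4, between TB328 and TB65.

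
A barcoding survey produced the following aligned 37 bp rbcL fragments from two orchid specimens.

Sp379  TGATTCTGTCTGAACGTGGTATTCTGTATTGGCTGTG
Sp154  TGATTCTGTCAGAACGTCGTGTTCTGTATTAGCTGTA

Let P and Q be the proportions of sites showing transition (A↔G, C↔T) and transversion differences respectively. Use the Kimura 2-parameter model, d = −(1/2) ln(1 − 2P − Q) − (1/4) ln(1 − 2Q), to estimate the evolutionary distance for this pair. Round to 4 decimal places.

0.1504

The sequences differ at positions 11 (T/A, transversion), 18 (G/C, transversion), 21 (A/G, transition), 31 (G/A, transition), 37 (G/A, transition).
Of the 5 differences, 3 transitions and 2 transversions over 37 sites: P = 3/37 = 0.081081, Q = 2/37 = 0.054054.
d = −0.5·ln(0.783784) − 0.25·ln(0.891892) = −0.5·(-0.243622) − 0.25·(-0.114410) = 0.1504.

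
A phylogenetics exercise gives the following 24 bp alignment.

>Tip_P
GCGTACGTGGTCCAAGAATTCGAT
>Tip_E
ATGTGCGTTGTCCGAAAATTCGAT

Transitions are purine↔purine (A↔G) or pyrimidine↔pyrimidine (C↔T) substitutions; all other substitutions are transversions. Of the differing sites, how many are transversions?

The sequences differ at positions 1 (G/A, transition), 2 (C/T, transition), 5 (A/G, transition), 9 (G/T, transversion), 14 (A/G, transition), 16 (G/A, transition).
Of the 6 differences, 5 transitions and 1 transversion, so the answer is 1.

1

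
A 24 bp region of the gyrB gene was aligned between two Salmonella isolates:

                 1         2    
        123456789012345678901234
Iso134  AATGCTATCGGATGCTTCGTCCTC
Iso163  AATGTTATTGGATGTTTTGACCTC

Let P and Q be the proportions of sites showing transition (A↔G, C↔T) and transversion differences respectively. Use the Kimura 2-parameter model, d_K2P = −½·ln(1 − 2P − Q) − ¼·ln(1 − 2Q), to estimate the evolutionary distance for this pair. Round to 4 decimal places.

0.2568

Mismatches occur at site 5 (C/T, transition), site 9 (C/T, transition), site 15 (C/T, transition), site 18 (C/T, transition), site 20 (T/A, transversion).
Of the 5 differences, 4 transitions and 1 transversion over 24 sites: P = 4/24 = 0.166667, Q = 1/24 = 0.041667.
d = −0.5·ln(0.624999) − 0.25·ln(0.916666) = −0.5·(-0.470005) − 0.25·(-0.087012) = 0.2568.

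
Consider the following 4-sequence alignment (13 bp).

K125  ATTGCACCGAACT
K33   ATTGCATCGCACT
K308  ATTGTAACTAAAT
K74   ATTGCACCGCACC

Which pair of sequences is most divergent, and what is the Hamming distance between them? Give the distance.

Pairwise Hamming distances:
  K125 vs K33: 2
  K125 vs K308: 4
  K125 vs K74: 2
  K33 vs K308: 5
  K33 vs K74: 2
  K308 vs K74: 6
The largest is 6, between K308 and K74.

6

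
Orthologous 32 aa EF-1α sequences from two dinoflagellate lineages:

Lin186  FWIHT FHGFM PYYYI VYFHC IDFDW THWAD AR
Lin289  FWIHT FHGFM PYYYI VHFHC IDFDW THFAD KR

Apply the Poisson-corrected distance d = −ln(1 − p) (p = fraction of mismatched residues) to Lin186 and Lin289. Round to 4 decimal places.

The sequences differ at positions 17 (Y/H), 28 (W/F), 31 (A/K).
p = 3/32 = 0.093750.
d = −ln(1 − 0.093750) = −ln(0.906250) = 0.0984.

0.0984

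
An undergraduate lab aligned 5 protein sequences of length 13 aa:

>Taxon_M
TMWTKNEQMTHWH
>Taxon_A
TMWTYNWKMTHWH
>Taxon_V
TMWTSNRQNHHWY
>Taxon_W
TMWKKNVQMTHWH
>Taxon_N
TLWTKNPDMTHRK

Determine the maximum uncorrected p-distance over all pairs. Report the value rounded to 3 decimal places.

0.615

Pairwise Hamming distances:
  Taxon_M vs Taxon_A: 3
  Taxon_M vs Taxon_V: 5
  Taxon_M vs Taxon_W: 2
  Taxon_M vs Taxon_N: 5
  Taxon_A vs Taxon_V: 6
  Taxon_A vs Taxon_W: 4
  Taxon_A vs Taxon_N: 6
  Taxon_V vs Taxon_W: 6
  Taxon_V vs Taxon_N: 8
  Taxon_W vs Taxon_N: 6
The largest is 8 mismatches, between Taxon_V and Taxon_N; p = 8/13 = 0.615.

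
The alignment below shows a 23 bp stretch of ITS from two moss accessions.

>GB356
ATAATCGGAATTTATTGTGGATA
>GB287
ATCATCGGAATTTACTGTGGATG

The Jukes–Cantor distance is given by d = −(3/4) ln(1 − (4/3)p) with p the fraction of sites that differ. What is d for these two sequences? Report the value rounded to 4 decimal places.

The sequences differ at positions 3 (A/C), 15 (T/C), 23 (A/G).
p = 3/23 = 0.130435.
d = −0.75 · ln(1 − (4/3)·0.130435) = −0.75 · ln(0.826087) = −0.75 · (-0.191055) = 0.1433.

0.1433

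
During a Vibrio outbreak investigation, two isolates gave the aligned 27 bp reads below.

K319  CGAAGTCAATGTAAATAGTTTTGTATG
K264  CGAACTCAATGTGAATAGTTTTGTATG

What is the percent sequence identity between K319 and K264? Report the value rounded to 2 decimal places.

92.59%

The sequences differ at positions 5 (G/C), 13 (A/G).
25 of the 27 sites match, so the percent identity is 25/27 × 100 = 92.59%.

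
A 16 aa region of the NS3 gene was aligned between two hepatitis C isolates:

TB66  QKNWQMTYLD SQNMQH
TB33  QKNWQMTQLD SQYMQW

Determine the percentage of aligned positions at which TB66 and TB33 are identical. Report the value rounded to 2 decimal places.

81.25%

The sequences differ at positions 8 (Y/Q), 13 (N/Y), 16 (H/W).
13 of the 16 sites match, so the percent identity is 13/16 × 100 = 81.25%.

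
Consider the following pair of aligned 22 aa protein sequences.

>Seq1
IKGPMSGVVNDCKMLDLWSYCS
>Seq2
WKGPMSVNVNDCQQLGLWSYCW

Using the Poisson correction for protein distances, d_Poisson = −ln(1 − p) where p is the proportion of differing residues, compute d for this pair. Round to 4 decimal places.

0.3830

The sequences differ at positions 1 (I/W), 7 (G/V), 8 (V/N), 13 (K/Q), 14 (M/Q), 16 (D/G), 22 (S/W).
p = 7/22 = 0.318182.
d = −ln(1 − 0.318182) = −ln(0.681818) = 0.3830.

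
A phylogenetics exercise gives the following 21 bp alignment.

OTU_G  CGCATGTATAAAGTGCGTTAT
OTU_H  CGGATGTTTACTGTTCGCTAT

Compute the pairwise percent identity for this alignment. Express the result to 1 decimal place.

Mismatches occur at site 3 (C↔G), site 8 (A↔T), site 11 (A↔C), site 12 (A↔T), site 15 (G↔T), site 18 (T↔C).
15 of the 21 sites match, so the percent identity is 15/21 × 100 = 71.4%.

71.4%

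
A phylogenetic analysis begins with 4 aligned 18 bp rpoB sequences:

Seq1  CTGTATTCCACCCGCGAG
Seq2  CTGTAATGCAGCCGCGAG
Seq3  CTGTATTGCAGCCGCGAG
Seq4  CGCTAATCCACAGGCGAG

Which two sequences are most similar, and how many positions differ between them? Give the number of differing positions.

1

Pairwise Hamming distances:
  Seq1 vs Seq2: 3
  Seq1 vs Seq3: 2
  Seq1 vs Seq4: 5
  Seq2 vs Seq3: 1
  Seq2 vs Seq4: 6
  Seq3 vs Seq4: 7
The smallest is 1, between Seq2 and Seq3.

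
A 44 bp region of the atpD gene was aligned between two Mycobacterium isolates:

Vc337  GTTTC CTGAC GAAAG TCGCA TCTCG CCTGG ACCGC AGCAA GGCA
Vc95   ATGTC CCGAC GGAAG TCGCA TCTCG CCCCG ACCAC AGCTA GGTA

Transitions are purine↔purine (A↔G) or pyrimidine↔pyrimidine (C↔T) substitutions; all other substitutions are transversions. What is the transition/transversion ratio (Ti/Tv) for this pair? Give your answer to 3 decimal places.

2.000

The sequences differ at positions 1 (G/A, transition), 3 (T/G, transversion), 7 (T/C, transition), 12 (A/G, transition), 28 (T/C, transition), 29 (G/C, transversion), 34 (G/A, transition), 39 (A/T, transversion), 43 (C/T, transition).
Of the 9 differences, 6 transitions and 3 transversions, so Ti/Tv = 6/3 = 2.000.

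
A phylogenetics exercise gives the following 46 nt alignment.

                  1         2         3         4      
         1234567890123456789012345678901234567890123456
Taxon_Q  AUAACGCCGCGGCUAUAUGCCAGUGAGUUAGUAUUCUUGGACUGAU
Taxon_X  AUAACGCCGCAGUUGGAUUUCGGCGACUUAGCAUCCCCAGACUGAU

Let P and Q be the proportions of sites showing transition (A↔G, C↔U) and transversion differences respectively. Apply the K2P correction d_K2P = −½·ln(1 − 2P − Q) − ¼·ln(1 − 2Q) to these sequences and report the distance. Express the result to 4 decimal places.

0.4270

Mismatches occur at site 11 (G/A, transition), site 13 (C/U, transition), site 15 (A/G, transition), site 16 (U/G, transversion), site 19 (G/U, transversion), site 20 (C/U, transition), site 22 (A/G, transition), site 24 (U/C, transition), site 27 (G/C, transversion), site 32 (U/C, transition), site 35 (U/C, transition), site 37 (U/C, transition), site 38 (U/C, transition), site 39 (G/A, transition).
Of the 14 differences, 11 transitions and 3 transversions over 46 sites: P = 11/46 = 0.239130, Q = 3/46 = 0.065217.
d = −0.5·ln(0.456523) − 0.25·ln(0.869566) = −0.5·(-0.784116) − 0.25·(-0.139761) = 0.4270.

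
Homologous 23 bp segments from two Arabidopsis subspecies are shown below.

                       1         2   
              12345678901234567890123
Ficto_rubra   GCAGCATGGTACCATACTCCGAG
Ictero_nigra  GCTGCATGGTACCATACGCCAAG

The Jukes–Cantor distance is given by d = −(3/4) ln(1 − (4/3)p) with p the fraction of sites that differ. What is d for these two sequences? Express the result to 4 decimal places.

The sequences differ at positions 3 (A/T), 18 (T/G), 21 (G/A).
p = 3/23 = 0.130435.
d = −0.75 · ln(1 − (4/3)·0.130435) = −0.75 · ln(0.826087) = −0.75 · (-0.191055) = 0.1433.

0.1433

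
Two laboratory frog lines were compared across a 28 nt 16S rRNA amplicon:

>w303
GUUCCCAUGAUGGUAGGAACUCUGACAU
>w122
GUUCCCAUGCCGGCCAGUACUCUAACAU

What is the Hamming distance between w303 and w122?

Differing sites — 10:A/C; 11:U/C; 14:U/C; 15:A/C; 16:G/A; 18:A/U; 24:G/A.
That gives 7 mismatches out of 28 aligned sites, so the Hamming distance is 7.

7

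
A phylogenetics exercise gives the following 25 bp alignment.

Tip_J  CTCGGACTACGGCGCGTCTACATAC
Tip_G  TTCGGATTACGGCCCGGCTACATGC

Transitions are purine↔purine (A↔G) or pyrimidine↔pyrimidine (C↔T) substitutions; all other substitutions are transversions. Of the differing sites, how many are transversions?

2

Differing sites — 1:C/T (Ti); 7:C/T (Ti); 14:G/C (Tv); 17:T/G (Tv); 24:A/G (Ti).
Of the 5 differences, 3 transitions and 2 transversions, so the answer is 2.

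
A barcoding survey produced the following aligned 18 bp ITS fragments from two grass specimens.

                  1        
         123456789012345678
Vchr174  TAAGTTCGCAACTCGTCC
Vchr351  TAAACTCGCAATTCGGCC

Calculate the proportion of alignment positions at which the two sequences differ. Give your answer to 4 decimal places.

Differing sites — 4:G/A; 5:T/C; 12:C/T; 16:T/G.
There are 4 differences over 18 sites, so p = 4/18 = 0.2222.

0.2222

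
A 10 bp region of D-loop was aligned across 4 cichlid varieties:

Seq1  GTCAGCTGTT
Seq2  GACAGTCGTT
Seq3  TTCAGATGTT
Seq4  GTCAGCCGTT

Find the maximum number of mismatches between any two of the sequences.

4

Pairwise Hamming distances:
  Seq1 vs Seq2: 3
  Seq1 vs Seq3: 2
  Seq1 vs Seq4: 1
  Seq2 vs Seq3: 4
  Seq2 vs Seq4: 2
  Seq3 vs Seq4: 3
The largest is 4, between Seq2 and Seq3.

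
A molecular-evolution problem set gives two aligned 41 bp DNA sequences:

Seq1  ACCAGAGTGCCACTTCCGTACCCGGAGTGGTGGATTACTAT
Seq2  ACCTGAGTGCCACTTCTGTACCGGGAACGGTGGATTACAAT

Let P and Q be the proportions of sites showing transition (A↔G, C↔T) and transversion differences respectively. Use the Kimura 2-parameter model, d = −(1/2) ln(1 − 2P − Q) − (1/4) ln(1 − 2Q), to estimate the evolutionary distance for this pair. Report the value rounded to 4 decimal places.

Mismatches occur at site 4 (A→T, transversion), site 17 (C→T, transition), site 23 (C→G, transversion), site 27 (G→A, transition), site 28 (T→C, transition), site 39 (T→A, transversion).
Of the 6 differences, 3 transitions and 3 transversions over 41 sites: P = 3/41 = 0.073171, Q = 3/41 = 0.073171.
d = −0.5·ln(0.780487) − 0.25·ln(0.853658) = −0.5·(-0.247837) − 0.25·(-0.158225) = 0.1635.

0.1635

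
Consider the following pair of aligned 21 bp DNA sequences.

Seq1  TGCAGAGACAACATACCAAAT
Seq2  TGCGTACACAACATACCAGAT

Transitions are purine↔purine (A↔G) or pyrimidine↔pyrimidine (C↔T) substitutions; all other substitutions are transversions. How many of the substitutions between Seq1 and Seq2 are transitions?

The sequences differ at positions 4 (A/G, transition), 5 (G/T, transversion), 7 (G/C, transversion), 19 (A/G, transition).
Of the 4 differences, 2 transitions and 2 transversions, so the answer is 2.

2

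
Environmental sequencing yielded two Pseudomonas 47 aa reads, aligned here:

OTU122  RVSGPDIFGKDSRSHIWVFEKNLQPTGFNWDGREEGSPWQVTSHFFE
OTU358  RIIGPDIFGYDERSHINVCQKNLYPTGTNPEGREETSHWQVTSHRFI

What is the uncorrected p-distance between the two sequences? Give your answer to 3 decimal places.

The sequences differ at positions 2 (V/I), 3 (S/I), 10 (K/Y), 12 (S/E), 17 (W/N), 19 (F/C), 20 (E/Q), 24 (Q/Y), 28 (F/T), 30 (W/P), 31 (D/E), 36 (G/T), 38 (P/H), 45 (F/R), 47 (E/I).
There are 15 differences over 47 sites, so p = 15/47 = 0.319.

0.319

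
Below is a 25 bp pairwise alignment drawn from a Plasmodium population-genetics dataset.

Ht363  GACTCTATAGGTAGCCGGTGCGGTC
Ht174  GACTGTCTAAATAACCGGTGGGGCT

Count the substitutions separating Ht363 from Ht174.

Mismatches occur at site 5 (C/G), site 7 (A/C), site 10 (G/A), site 11 (G/A), site 14 (G/A), site 21 (C/G), site 24 (T/C), site 25 (C/T).
That gives 8 mismatches out of 25 aligned sites, so the Hamming distance is 8.

8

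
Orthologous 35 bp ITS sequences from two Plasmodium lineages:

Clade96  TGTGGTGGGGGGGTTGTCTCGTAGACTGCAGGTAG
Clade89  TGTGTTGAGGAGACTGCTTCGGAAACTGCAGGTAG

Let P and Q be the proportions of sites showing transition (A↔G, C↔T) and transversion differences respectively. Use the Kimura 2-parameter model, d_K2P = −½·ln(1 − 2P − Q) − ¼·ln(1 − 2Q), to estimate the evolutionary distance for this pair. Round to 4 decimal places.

Mismatches occur at site 5 (G/T, transversion), site 8 (G/A, transition), site 11 (G/A, transition), site 13 (G/A, transition), site 14 (T/C, transition), site 17 (T/C, transition), site 18 (C/T, transition), site 22 (T/G, transversion), site 24 (G/A, transition).
Of the 9 differences, 7 transitions and 2 transversions over 35 sites: P = 7/35 = 0.200000, Q = 2/35 = 0.057143.
d = −0.5·ln(0.542857) − 0.25·ln(0.885714) = −0.5·(-0.610909) − 0.25·(-0.121361) = 0.3358.

0.3358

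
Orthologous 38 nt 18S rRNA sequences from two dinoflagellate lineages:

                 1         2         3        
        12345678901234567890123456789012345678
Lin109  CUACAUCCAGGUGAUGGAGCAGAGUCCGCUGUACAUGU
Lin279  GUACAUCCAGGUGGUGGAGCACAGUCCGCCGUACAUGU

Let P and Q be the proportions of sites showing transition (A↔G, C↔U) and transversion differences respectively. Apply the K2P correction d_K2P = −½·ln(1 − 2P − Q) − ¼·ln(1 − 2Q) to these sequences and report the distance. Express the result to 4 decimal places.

Mismatches occur at site 1 (C/G, transversion), site 14 (A/G, transition), site 22 (G/C, transversion), site 30 (U/C, transition).
Of the 4 differences, 2 transitions and 2 transversions over 38 sites: P = 2/38 = 0.052632, Q = 2/38 = 0.052632.
d = −0.5·ln(0.842104) − 0.25·ln(0.894736) = −0.5·(-0.171852) − 0.25·(-0.111227) = 0.1137.

0.1137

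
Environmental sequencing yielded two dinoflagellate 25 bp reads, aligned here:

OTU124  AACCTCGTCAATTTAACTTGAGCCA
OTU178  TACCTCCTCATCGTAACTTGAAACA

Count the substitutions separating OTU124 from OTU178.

Differing sites — 1:A/T; 7:G/C; 11:A/T; 12:T/C; 13:T/G; 22:G/A; 23:C/A.
That gives 7 mismatches out of 25 aligned sites, so the Hamming distance is 7.

7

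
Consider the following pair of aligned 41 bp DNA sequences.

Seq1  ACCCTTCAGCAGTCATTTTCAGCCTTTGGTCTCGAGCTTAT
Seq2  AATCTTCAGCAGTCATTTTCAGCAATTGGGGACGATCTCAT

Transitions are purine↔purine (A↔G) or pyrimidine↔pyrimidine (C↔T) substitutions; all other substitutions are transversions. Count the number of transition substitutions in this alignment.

2

Differing sites — 2:C/A (Tv); 3:C/T (Ti); 24:C/A (Tv); 25:T/A (Tv); 30:T/G (Tv); 31:C/G (Tv); 32:T/A (Tv); 36:G/T (Tv); 39:T/C (Ti).
Of the 9 differences, 2 transitions and 7 transversions, so the answer is 2.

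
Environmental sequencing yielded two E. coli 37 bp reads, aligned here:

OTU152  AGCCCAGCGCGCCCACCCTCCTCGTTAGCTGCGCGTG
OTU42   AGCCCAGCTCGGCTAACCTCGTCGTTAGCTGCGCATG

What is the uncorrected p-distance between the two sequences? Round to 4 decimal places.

0.1622

Mismatches occur at site 9 (G↔T), site 12 (C↔G), site 14 (C↔T), site 16 (C↔A), site 21 (C↔G), site 35 (G↔A).
There are 6 differences over 37 sites, so p = 6/37 = 0.1622.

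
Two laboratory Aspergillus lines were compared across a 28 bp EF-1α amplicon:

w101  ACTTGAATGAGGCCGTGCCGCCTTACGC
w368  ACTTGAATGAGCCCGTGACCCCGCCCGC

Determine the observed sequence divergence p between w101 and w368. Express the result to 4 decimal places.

The sequences differ at positions 12 (G/C), 18 (C/A), 20 (G/C), 23 (T/G), 24 (T/C), 25 (A/C).
There are 6 differences over 28 sites, so p = 6/28 = 0.2143.

0.2143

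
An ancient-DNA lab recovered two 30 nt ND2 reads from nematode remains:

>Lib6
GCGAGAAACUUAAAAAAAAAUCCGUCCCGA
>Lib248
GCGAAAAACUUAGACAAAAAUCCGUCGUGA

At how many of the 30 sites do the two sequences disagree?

5

The sequences differ at positions 5 (G/A), 13 (A/G), 15 (A/C), 27 (C/G), 28 (C/U).
That gives 5 mismatches out of 30 aligned sites, so the Hamming distance is 5.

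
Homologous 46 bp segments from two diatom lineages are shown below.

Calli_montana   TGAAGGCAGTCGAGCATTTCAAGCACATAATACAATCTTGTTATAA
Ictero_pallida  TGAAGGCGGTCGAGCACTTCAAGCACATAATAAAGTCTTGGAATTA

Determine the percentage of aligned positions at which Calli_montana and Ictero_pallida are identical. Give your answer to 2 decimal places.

Differing sites — 8:A/G; 17:T/C; 33:C/A; 35:A/G; 41:T/G; 42:T/A; 45:A/T.
39 of the 46 sites match, so the percent identity is 39/46 × 100 = 84.78%.

84.78%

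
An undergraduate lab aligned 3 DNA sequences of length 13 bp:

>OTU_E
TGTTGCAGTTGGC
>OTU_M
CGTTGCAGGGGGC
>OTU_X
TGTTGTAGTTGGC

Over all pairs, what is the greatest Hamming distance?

Pairwise Hamming distances:
  OTU_E vs OTU_M: 3
  OTU_E vs OTU_X: 1
  OTU_M vs OTU_X: 4
The largest is 4, between OTU_M and OTU_X.

4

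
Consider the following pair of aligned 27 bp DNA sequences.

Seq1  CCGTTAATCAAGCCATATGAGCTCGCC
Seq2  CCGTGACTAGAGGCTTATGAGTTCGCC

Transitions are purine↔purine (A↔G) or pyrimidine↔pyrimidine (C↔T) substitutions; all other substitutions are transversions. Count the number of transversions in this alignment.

5

Differing sites — 5:T/G (Tv); 7:A/C (Tv); 9:C/A (Tv); 10:A/G (Ti); 13:C/G (Tv); 15:A/T (Tv); 22:C/T (Ti).
Of the 7 differences, 2 transitions and 5 transversions, so the answer is 5.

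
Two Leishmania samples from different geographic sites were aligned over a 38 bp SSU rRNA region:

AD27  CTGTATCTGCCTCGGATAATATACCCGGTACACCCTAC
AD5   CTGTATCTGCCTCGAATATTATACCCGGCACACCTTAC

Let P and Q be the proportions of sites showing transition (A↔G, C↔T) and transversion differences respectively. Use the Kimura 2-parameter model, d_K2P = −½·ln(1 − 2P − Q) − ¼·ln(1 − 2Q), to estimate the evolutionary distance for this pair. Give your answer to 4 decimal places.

0.1153

Mismatches occur at site 15 (G/A, transition), site 19 (A/T, transversion), site 29 (T/C, transition), site 35 (C/T, transition).
Of the 4 differences, 3 transitions and 1 transversion over 38 sites: P = 3/38 = 0.078947, Q = 1/38 = 0.026316.
d = −0.5·ln(0.815790) − 0.25·ln(0.947368) = −0.5·(-0.203598) − 0.25·(-0.054068) = 0.1153.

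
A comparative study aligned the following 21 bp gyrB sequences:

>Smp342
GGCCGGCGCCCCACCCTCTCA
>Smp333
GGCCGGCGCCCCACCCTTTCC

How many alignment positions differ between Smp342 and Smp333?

2

The sequences differ at positions 18 (C/T), 21 (A/C).
That gives 2 mismatches out of 21 aligned sites, so the Hamming distance is 2.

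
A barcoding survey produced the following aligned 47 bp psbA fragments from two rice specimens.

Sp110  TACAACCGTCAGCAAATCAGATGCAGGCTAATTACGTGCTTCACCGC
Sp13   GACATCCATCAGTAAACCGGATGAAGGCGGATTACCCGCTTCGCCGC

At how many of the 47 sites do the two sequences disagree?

12

Mismatches occur at site 1 (T→G), site 5 (A→T), site 8 (G→A), site 13 (C→T), site 17 (T→C), site 19 (A→G), site 24 (C→A), site 29 (T→G), site 30 (A→G), site 36 (G→C), site 37 (T→C), site 43 (A→G).
That gives 12 mismatches out of 47 aligned sites, so the Hamming distance is 12.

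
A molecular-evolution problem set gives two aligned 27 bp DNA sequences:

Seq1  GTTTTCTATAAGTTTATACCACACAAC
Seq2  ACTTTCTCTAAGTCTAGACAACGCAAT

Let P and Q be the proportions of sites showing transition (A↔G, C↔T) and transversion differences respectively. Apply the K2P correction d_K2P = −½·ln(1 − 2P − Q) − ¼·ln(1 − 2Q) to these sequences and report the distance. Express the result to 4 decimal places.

Mismatches occur at site 1 (G/A, transition), site 2 (T/C, transition), site 8 (A/C, transversion), site 14 (T/C, transition), site 17 (T/G, transversion), site 20 (C/A, transversion), site 23 (A/G, transition), site 27 (C/T, transition).
Of the 8 differences, 5 transitions and 3 transversions over 27 sites: P = 5/27 = 0.185185, Q = 3/27 = 0.111111.
d = −0.5·ln(0.518519) − 0.25·ln(0.777778) = −0.5·(-0.656779) − 0.25·(-0.251314) = 0.3912.

0.3912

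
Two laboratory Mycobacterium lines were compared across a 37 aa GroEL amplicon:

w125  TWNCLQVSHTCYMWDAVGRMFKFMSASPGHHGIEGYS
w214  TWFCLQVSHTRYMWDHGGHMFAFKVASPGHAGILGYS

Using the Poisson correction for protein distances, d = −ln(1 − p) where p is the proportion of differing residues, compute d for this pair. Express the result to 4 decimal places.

Mismatches occur at site 3 (N/F), site 11 (C/R), site 16 (A/H), site 17 (V/G), site 19 (R/H), site 22 (K/A), site 24 (M/K), site 25 (S/V), site 31 (H/A), site 34 (E/L).
p = 10/37 = 0.270270.
d = −ln(1 − 0.270270) = −ln(0.729730) = 0.3151.

0.3151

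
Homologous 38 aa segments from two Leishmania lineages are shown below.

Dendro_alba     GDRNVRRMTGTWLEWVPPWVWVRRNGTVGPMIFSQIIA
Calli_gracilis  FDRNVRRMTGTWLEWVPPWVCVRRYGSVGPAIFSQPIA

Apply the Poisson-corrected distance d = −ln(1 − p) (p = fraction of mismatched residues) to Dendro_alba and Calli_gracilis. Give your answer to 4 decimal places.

0.1719

Differing sites — 1:G/F; 21:W/C; 25:N/Y; 27:T/S; 31:M/A; 36:I/P.
p = 6/38 = 0.157895.
d = −ln(1 − 0.157895) = −ln(0.842105) = 0.1719.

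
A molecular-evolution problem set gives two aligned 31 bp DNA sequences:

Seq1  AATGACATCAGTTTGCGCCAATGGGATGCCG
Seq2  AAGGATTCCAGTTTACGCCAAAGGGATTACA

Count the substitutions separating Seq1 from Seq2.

Differing sites — 3:T/G; 6:C/T; 7:A/T; 8:T/C; 15:G/A; 22:T/A; 28:G/T; 29:C/A; 31:G/A.
That gives 9 mismatches out of 31 aligned sites, so the Hamming distance is 9.

9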